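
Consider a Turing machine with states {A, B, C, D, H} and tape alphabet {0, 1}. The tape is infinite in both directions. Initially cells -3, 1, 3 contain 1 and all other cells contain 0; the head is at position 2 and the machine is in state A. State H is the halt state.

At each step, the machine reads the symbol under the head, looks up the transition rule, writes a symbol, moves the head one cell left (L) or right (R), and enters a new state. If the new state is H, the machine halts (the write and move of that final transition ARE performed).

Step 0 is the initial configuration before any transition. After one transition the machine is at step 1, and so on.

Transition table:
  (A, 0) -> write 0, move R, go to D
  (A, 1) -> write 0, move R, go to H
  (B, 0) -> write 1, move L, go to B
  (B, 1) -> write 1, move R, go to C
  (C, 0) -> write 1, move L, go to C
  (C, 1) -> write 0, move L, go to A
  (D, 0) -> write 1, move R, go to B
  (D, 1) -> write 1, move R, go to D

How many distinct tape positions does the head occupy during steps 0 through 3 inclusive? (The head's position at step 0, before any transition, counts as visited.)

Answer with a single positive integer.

Step 1: in state A at pos 2, read 0 -> (A,0)->write 0,move R,goto D. Now: state=D, head=3, tape[-4..4]=010001010 (head:        ^)
Step 2: in state D at pos 3, read 1 -> (D,1)->write 1,move R,goto D. Now: state=D, head=4, tape[-4..5]=0100010100 (head:         ^)
Step 3: in state D at pos 4, read 0 -> (D,0)->write 1,move R,goto B. Now: state=B, head=5, tape[-4..6]=01000101100 (head:          ^)
Head positions at steps 0..3: starting at 2, distinct positions visited = {2, 3, 4, 5} -> 4 position(s)

Answer: 4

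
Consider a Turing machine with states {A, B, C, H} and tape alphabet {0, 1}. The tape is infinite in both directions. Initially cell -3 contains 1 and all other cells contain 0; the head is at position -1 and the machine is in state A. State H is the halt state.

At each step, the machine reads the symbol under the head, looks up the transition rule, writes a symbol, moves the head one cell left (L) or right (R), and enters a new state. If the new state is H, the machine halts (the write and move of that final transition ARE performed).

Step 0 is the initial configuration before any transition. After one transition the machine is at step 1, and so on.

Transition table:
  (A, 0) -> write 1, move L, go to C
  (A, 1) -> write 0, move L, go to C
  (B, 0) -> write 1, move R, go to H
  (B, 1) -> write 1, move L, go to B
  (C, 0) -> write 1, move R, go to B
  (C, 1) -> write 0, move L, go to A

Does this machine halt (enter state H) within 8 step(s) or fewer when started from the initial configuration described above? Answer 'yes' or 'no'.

Step 1: in state A at pos -1, read 0 -> (A,0)->write 1,move L,goto C. Now: state=C, head=-2, tape[-4..0]=01010 (head:   ^)
Step 2: in state C at pos -2, read 0 -> (C,0)->write 1,move R,goto B. Now: state=B, head=-1, tape[-4..0]=01110 (head:    ^)
Step 3: in state B at pos -1, read 1 -> (B,1)->write 1,move L,goto B. Now: state=B, head=-2, tape[-4..0]=01110 (head:   ^)
Step 4: in state B at pos -2, read 1 -> (B,1)->write 1,move L,goto B. Now: state=B, head=-3, tape[-4..0]=01110 (head:  ^)
Step 5: in state B at pos -3, read 1 -> (B,1)->write 1,move L,goto B. Now: state=B, head=-4, tape[-5..0]=001110 (head:  ^)
Step 6: in state B at pos -4, read 0 -> (B,0)->write 1,move R,goto H. Now: state=H, head=-3, tape[-5..0]=011110 (head:   ^)
State H reached at step 6; 6 <= 8 -> yes

Answer: yes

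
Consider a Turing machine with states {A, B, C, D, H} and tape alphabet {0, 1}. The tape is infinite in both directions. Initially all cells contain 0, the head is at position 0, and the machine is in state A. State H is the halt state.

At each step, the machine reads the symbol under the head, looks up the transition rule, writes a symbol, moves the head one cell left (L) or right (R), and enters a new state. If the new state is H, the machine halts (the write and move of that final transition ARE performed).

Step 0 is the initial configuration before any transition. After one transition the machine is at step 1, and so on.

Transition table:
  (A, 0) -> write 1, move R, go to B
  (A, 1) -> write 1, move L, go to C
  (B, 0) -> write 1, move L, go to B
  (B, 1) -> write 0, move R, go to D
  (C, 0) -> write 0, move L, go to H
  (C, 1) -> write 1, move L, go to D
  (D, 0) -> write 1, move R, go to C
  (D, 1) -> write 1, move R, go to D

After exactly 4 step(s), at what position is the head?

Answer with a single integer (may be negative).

Step 1: in state A at pos 0, read 0 -> (A,0)->write 1,move R,goto B. Now: state=B, head=1, tape[-1..2]=0100 (head:   ^)
Step 2: in state B at pos 1, read 0 -> (B,0)->write 1,move L,goto B. Now: state=B, head=0, tape[-1..2]=0110 (head:  ^)
Step 3: in state B at pos 0, read 1 -> (B,1)->write 0,move R,goto D. Now: state=D, head=1, tape[-1..2]=0010 (head:   ^)
Step 4: in state D at pos 1, read 1 -> (D,1)->write 1,move R,goto D. Now: state=D, head=2, tape[-1..3]=00100 (head:    ^)

Answer: 2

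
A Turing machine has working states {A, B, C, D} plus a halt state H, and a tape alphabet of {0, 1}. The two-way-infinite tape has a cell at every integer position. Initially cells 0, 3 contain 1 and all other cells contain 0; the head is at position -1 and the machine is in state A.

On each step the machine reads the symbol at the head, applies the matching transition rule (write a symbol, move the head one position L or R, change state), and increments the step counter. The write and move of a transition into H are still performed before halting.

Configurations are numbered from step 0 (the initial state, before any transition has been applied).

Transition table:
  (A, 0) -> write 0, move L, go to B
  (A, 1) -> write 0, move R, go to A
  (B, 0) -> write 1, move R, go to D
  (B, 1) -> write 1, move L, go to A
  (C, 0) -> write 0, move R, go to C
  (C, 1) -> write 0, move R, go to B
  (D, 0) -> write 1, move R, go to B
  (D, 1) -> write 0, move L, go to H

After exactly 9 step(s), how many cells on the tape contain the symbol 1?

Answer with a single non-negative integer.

Answer: 4

Derivation:
Step 1: in state A at pos -1, read 0 -> (A,0)->write 0,move L,goto B. Now: state=B, head=-2, tape[-3..4]=00010010 (head:  ^)
Step 2: in state B at pos -2, read 0 -> (B,0)->write 1,move R,goto D. Now: state=D, head=-1, tape[-3..4]=01010010 (head:   ^)
Step 3: in state D at pos -1, read 0 -> (D,0)->write 1,move R,goto B. Now: state=B, head=0, tape[-3..4]=01110010 (head:    ^)
Step 4: in state B at pos 0, read 1 -> (B,1)->write 1,move L,goto A. Now: state=A, head=-1, tape[-3..4]=01110010 (head:   ^)
Step 5: in state A at pos -1, read 1 -> (A,1)->write 0,move R,goto A. Now: state=A, head=0, tape[-3..4]=01010010 (head:    ^)
Step 6: in state A at pos 0, read 1 -> (A,1)->write 0,move R,goto A. Now: state=A, head=1, tape[-3..4]=01000010 (head:     ^)
Step 7: in state A at pos 1, read 0 -> (A,0)->write 0,move L,goto B. Now: state=B, head=0, tape[-3..4]=01000010 (head:    ^)
Step 8: in state B at pos 0, read 0 -> (B,0)->write 1,move R,goto D. Now: state=D, head=1, tape[-3..4]=01010010 (head:     ^)
Step 9: in state D at pos 1, read 0 -> (D,0)->write 1,move R,goto B. Now: state=B, head=2, tape[-3..4]=01011010 (head:      ^)
Cells containing 1 after step 9: {-2, 0, 1, 3} -> 4 cell(s)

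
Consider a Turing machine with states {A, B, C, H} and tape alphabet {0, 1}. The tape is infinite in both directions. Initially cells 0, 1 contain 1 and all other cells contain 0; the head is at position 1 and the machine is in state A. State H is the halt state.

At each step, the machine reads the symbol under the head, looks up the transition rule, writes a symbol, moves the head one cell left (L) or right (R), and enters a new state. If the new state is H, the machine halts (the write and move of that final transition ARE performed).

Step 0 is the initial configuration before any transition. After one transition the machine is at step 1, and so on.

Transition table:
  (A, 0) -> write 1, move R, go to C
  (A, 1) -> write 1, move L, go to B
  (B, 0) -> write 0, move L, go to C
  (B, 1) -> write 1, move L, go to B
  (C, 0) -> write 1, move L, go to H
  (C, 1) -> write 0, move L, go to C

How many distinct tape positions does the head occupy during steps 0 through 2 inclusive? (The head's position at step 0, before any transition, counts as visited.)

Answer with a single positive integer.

Step 1: in state A at pos 1, read 1 -> (A,1)->write 1,move L,goto B. Now: state=B, head=0, tape[-1..2]=0110 (head:  ^)
Step 2: in state B at pos 0, read 1 -> (B,1)->write 1,move L,goto B. Now: state=B, head=-1, tape[-2..2]=00110 (head:  ^)
Head positions at steps 0..2: starting at 1, distinct positions visited = {-1, 0, 1} -> 3 position(s)

Answer: 3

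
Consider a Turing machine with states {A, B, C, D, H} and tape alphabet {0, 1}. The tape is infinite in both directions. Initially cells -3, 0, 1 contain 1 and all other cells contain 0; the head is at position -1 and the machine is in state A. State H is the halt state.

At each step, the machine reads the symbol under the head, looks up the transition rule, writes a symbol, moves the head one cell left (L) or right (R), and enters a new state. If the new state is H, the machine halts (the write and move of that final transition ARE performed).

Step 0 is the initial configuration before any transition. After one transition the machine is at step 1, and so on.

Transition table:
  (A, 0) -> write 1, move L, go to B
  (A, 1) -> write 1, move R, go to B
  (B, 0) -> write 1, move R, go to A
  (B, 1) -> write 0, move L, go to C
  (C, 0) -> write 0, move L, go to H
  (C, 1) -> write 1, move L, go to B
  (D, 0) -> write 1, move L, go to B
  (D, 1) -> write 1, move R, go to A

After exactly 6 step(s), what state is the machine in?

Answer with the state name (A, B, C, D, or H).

Answer: C

Derivation:
Step 1: in state A at pos -1, read 0 -> (A,0)->write 1,move L,goto B. Now: state=B, head=-2, tape[-4..2]=0101110 (head:   ^)
Step 2: in state B at pos -2, read 0 -> (B,0)->write 1,move R,goto A. Now: state=A, head=-1, tape[-4..2]=0111110 (head:    ^)
Step 3: in state A at pos -1, read 1 -> (A,1)->write 1,move R,goto B. Now: state=B, head=0, tape[-4..2]=0111110 (head:     ^)
Step 4: in state B at pos 0, read 1 -> (B,1)->write 0,move L,goto C. Now: state=C, head=-1, tape[-4..2]=0111010 (head:    ^)
Step 5: in state C at pos -1, read 1 -> (C,1)->write 1,move L,goto B. Now: state=B, head=-2, tape[-4..2]=0111010 (head:   ^)
Step 6: in state B at pos -2, read 1 -> (B,1)->write 0,move L,goto C. Now: state=C, head=-3, tape[-4..2]=0101010 (head:  ^)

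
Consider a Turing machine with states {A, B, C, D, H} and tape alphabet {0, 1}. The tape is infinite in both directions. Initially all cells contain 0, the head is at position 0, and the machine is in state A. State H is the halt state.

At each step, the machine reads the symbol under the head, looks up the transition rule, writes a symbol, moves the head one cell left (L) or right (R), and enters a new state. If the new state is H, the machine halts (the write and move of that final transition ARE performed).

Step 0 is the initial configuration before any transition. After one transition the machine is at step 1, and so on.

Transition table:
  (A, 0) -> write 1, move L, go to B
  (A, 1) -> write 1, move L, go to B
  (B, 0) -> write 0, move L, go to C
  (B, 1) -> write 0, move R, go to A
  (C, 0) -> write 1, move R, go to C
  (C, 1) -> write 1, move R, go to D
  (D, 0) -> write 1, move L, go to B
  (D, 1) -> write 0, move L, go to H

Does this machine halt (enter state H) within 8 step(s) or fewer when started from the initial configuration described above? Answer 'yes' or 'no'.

Answer: no

Derivation:
Step 1: in state A at pos 0, read 0 -> (A,0)->write 1,move L,goto B. Now: state=B, head=-1, tape[-2..1]=0010 (head:  ^)
Step 2: in state B at pos -1, read 0 -> (B,0)->write 0,move L,goto C. Now: state=C, head=-2, tape[-3..1]=00010 (head:  ^)
Step 3: in state C at pos -2, read 0 -> (C,0)->write 1,move R,goto C. Now: state=C, head=-1, tape[-3..1]=01010 (head:   ^)
Step 4: in state C at pos -1, read 0 -> (C,0)->write 1,move R,goto C. Now: state=C, head=0, tape[-3..1]=01110 (head:    ^)
Step 5: in state C at pos 0, read 1 -> (C,1)->write 1,move R,goto D. Now: state=D, head=1, tape[-3..2]=011100 (head:     ^)
Step 6: in state D at pos 1, read 0 -> (D,0)->write 1,move L,goto B. Now: state=B, head=0, tape[-3..2]=011110 (head:    ^)
Step 7: in state B at pos 0, read 1 -> (B,1)->write 0,move R,goto A. Now: state=A, head=1, tape[-3..2]=011010 (head:     ^)
Step 8: in state A at pos 1, read 1 -> (A,1)->write 1,move L,goto B. Now: state=B, head=0, tape[-3..2]=011010 (head:    ^)
After 8 step(s): state = B (not H) -> not halted within 8 -> no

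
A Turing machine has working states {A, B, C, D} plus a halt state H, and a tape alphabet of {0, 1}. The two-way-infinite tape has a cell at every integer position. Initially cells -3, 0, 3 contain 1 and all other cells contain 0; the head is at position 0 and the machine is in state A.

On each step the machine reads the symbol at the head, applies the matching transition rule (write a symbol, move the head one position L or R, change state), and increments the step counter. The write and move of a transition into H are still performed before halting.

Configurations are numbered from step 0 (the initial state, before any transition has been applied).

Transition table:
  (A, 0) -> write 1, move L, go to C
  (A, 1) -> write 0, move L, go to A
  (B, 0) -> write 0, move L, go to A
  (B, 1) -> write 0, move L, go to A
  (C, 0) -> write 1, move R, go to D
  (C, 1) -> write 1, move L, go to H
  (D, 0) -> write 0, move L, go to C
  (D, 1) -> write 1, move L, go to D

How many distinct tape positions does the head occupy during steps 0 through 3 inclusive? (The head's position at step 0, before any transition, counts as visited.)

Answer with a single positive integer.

Step 1: in state A at pos 0, read 1 -> (A,1)->write 0,move L,goto A. Now: state=A, head=-1, tape[-4..4]=010000010 (head:    ^)
Step 2: in state A at pos -1, read 0 -> (A,0)->write 1,move L,goto C. Now: state=C, head=-2, tape[-4..4]=010100010 (head:   ^)
Step 3: in state C at pos -2, read 0 -> (C,0)->write 1,move R,goto D. Now: state=D, head=-1, tape[-4..4]=011100010 (head:    ^)
Head positions at steps 0..3: starting at 0, distinct positions visited = {-2, -1, 0} -> 3 position(s)

Answer: 3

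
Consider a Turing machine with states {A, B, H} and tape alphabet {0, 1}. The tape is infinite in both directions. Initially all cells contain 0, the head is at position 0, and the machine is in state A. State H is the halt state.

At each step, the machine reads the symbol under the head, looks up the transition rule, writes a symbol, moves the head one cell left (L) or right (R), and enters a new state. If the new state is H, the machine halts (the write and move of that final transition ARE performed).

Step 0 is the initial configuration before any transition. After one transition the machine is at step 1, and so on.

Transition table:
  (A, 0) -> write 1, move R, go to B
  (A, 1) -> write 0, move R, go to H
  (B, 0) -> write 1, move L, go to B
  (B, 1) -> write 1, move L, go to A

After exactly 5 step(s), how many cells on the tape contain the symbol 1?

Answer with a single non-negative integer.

Step 1: in state A at pos 0, read 0 -> (A,0)->write 1,move R,goto B. Now: state=B, head=1, tape[-1..2]=0100 (head:   ^)
Step 2: in state B at pos 1, read 0 -> (B,0)->write 1,move L,goto B. Now: state=B, head=0, tape[-1..2]=0110 (head:  ^)
Step 3: in state B at pos 0, read 1 -> (B,1)->write 1,move L,goto A. Now: state=A, head=-1, tape[-2..2]=00110 (head:  ^)
Step 4: in state A at pos -1, read 0 -> (A,0)->write 1,move R,goto B. Now: state=B, head=0, tape[-2..2]=01110 (head:   ^)
Step 5: in state B at pos 0, read 1 -> (B,1)->write 1,move L,goto A. Now: state=A, head=-1, tape[-2..2]=01110 (head:  ^)
Cells containing 1 after step 5: {-1, 0, 1} -> 3 cell(s)

Answer: 3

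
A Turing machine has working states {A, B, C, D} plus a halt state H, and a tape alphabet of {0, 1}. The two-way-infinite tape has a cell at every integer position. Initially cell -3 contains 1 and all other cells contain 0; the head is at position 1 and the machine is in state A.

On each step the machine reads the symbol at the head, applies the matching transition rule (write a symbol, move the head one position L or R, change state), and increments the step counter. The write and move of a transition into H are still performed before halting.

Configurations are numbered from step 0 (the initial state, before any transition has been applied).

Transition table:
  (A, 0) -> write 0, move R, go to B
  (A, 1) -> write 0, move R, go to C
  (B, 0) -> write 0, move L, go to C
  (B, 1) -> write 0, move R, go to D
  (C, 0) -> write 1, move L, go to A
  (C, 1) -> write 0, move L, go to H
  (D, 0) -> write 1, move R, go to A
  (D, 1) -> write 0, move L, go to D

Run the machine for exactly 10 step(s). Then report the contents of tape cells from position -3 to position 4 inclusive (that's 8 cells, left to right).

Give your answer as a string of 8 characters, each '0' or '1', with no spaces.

Step 1: in state A at pos 1, read 0 -> (A,0)->write 0,move R,goto B. Now: state=B, head=2, tape[-4..3]=01000000 (head:       ^)
Step 2: in state B at pos 2, read 0 -> (B,0)->write 0,move L,goto C. Now: state=C, head=1, tape[-4..3]=01000000 (head:      ^)
Step 3: in state C at pos 1, read 0 -> (C,0)->write 1,move L,goto A. Now: state=A, head=0, tape[-4..3]=01000100 (head:     ^)
Step 4: in state A at pos 0, read 0 -> (A,0)->write 0,move R,goto B. Now: state=B, head=1, tape[-4..3]=01000100 (head:      ^)
Step 5: in state B at pos 1, read 1 -> (B,1)->write 0,move R,goto D. Now: state=D, head=2, tape[-4..3]=01000000 (head:       ^)
Step 6: in state D at pos 2, read 0 -> (D,0)->write 1,move R,goto A. Now: state=A, head=3, tape[-4..4]=010000100 (head:        ^)
Step 7: in state A at pos 3, read 0 -> (A,0)->write 0,move R,goto B. Now: state=B, head=4, tape[-4..5]=0100001000 (head:         ^)
Step 8: in state B at pos 4, read 0 -> (B,0)->write 0,move L,goto C. Now: state=C, head=3, tape[-4..5]=0100001000 (head:        ^)
Step 9: in state C at pos 3, read 0 -> (C,0)->write 1,move L,goto A. Now: state=A, head=2, tape[-4..5]=0100001100 (head:       ^)
Step 10: in state A at pos 2, read 1 -> (A,1)->write 0,move R,goto C. Now: state=C, head=3, tape[-4..5]=0100000100 (head:        ^)

Answer: 10000010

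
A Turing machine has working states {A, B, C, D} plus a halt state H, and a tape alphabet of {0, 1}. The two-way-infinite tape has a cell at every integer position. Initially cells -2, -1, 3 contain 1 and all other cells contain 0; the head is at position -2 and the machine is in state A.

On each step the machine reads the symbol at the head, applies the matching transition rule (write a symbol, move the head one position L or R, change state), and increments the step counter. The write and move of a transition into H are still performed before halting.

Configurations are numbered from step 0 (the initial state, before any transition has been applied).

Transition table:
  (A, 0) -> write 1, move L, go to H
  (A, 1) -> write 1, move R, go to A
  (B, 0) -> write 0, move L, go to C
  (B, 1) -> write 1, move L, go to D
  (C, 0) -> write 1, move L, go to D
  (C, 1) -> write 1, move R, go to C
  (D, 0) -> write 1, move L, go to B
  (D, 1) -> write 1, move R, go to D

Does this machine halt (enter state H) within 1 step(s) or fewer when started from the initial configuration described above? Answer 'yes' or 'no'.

Step 1: in state A at pos -2, read 1 -> (A,1)->write 1,move R,goto A. Now: state=A, head=-1, tape[-3..4]=01100010 (head:   ^)
After 1 step(s): state = A (not H) -> not halted within 1 -> no

Answer: no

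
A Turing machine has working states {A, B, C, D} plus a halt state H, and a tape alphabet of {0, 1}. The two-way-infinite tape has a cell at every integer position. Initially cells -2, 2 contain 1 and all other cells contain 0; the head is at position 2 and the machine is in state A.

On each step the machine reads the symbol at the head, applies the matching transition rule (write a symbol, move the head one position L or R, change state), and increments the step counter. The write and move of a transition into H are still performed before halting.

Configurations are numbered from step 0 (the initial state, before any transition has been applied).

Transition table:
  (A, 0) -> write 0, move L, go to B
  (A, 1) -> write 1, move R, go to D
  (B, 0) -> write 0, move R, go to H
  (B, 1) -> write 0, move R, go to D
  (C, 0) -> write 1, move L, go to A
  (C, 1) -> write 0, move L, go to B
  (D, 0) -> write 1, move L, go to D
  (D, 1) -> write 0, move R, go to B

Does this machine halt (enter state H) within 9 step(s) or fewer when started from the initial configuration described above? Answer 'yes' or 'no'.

Step 1: in state A at pos 2, read 1 -> (A,1)->write 1,move R,goto D. Now: state=D, head=3, tape[-3..4]=01000100 (head:       ^)
Step 2: in state D at pos 3, read 0 -> (D,0)->write 1,move L,goto D. Now: state=D, head=2, tape[-3..4]=01000110 (head:      ^)
Step 3: in state D at pos 2, read 1 -> (D,1)->write 0,move R,goto B. Now: state=B, head=3, tape[-3..4]=01000010 (head:       ^)
Step 4: in state B at pos 3, read 1 -> (B,1)->write 0,move R,goto D. Now: state=D, head=4, tape[-3..5]=010000000 (head:        ^)
Step 5: in state D at pos 4, read 0 -> (D,0)->write 1,move L,goto D. Now: state=D, head=3, tape[-3..5]=010000010 (head:       ^)
Step 6: in state D at pos 3, read 0 -> (D,0)->write 1,move L,goto D. Now: state=D, head=2, tape[-3..5]=010000110 (head:      ^)
Step 7: in state D at pos 2, read 0 -> (D,0)->write 1,move L,goto D. Now: state=D, head=1, tape[-3..5]=010001110 (head:     ^)
Step 8: in state D at pos 1, read 0 -> (D,0)->write 1,move L,goto D. Now: state=D, head=0, tape[-3..5]=010011110 (head:    ^)
Step 9: in state D at pos 0, read 0 -> (D,0)->write 1,move L,goto D. Now: state=D, head=-1, tape[-3..5]=010111110 (head:   ^)
After 9 step(s): state = D (not H) -> not halted within 9 -> no

Answer: no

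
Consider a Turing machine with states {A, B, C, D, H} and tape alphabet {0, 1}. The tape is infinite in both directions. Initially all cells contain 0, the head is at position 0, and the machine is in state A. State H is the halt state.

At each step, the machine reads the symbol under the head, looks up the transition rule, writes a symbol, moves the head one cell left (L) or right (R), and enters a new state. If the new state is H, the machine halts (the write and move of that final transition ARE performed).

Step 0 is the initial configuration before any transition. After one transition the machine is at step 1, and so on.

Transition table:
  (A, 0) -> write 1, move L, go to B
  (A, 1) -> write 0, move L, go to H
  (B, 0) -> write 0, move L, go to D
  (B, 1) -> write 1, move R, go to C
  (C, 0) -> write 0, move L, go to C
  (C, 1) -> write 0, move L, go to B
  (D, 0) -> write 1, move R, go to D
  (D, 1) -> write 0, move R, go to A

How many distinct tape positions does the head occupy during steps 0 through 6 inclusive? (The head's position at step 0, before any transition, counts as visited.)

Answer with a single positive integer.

Answer: 4

Derivation:
Step 1: in state A at pos 0, read 0 -> (A,0)->write 1,move L,goto B. Now: state=B, head=-1, tape[-2..1]=0010 (head:  ^)
Step 2: in state B at pos -1, read 0 -> (B,0)->write 0,move L,goto D. Now: state=D, head=-2, tape[-3..1]=00010 (head:  ^)
Step 3: in state D at pos -2, read 0 -> (D,0)->write 1,move R,goto D. Now: state=D, head=-1, tape[-3..1]=01010 (head:   ^)
Step 4: in state D at pos -1, read 0 -> (D,0)->write 1,move R,goto D. Now: state=D, head=0, tape[-3..1]=01110 (head:    ^)
Step 5: in state D at pos 0, read 1 -> (D,1)->write 0,move R,goto A. Now: state=A, head=1, tape[-3..2]=011000 (head:     ^)
Step 6: in state A at pos 1, read 0 -> (A,0)->write 1,move L,goto B. Now: state=B, head=0, tape[-3..2]=011010 (head:    ^)
Head positions at steps 0..6: starting at 0, distinct positions visited = {-2, -1, 0, 1} -> 4 position(s)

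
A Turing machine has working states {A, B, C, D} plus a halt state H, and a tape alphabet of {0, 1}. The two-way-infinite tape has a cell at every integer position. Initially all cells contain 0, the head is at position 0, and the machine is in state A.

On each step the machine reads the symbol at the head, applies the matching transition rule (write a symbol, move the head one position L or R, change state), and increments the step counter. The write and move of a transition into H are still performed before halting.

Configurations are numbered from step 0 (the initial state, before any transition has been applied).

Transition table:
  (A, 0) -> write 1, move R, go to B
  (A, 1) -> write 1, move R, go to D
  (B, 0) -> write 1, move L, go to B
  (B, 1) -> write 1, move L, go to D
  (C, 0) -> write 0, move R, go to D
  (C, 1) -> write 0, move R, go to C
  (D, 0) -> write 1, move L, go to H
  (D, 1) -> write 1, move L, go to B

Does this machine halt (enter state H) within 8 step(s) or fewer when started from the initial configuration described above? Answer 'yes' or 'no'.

Answer: yes

Derivation:
Step 1: in state A at pos 0, read 0 -> (A,0)->write 1,move R,goto B. Now: state=B, head=1, tape[-1..2]=0100 (head:   ^)
Step 2: in state B at pos 1, read 0 -> (B,0)->write 1,move L,goto B. Now: state=B, head=0, tape[-1..2]=0110 (head:  ^)
Step 3: in state B at pos 0, read 1 -> (B,1)->write 1,move L,goto D. Now: state=D, head=-1, tape[-2..2]=00110 (head:  ^)
Step 4: in state D at pos -1, read 0 -> (D,0)->write 1,move L,goto H. Now: state=H, head=-2, tape[-3..2]=001110 (head:  ^)
State H reached at step 4; 4 <= 8 -> yes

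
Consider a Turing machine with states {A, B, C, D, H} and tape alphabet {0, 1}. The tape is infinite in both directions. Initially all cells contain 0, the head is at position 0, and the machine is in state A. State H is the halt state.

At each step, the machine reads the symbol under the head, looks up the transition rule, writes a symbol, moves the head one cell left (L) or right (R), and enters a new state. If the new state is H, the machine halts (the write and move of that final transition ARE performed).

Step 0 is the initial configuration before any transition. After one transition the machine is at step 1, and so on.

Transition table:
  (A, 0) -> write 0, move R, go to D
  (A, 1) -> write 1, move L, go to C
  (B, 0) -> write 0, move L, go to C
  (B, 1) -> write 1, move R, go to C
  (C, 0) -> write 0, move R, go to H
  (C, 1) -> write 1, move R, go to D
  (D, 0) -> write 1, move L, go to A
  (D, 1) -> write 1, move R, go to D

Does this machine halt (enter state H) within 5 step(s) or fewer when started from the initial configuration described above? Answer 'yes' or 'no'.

Answer: no

Derivation:
Step 1: in state A at pos 0, read 0 -> (A,0)->write 0,move R,goto D. Now: state=D, head=1, tape[-1..2]=0000 (head:   ^)
Step 2: in state D at pos 1, read 0 -> (D,0)->write 1,move L,goto A. Now: state=A, head=0, tape[-1..2]=0010 (head:  ^)
Step 3: in state A at pos 0, read 0 -> (A,0)->write 0,move R,goto D. Now: state=D, head=1, tape[-1..2]=0010 (head:   ^)
Step 4: in state D at pos 1, read 1 -> (D,1)->write 1,move R,goto D. Now: state=D, head=2, tape[-1..3]=00100 (head:    ^)
Step 5: in state D at pos 2, read 0 -> (D,0)->write 1,move L,goto A. Now: state=A, head=1, tape[-1..3]=00110 (head:   ^)
After 5 step(s): state = A (not H) -> not halted within 5 -> no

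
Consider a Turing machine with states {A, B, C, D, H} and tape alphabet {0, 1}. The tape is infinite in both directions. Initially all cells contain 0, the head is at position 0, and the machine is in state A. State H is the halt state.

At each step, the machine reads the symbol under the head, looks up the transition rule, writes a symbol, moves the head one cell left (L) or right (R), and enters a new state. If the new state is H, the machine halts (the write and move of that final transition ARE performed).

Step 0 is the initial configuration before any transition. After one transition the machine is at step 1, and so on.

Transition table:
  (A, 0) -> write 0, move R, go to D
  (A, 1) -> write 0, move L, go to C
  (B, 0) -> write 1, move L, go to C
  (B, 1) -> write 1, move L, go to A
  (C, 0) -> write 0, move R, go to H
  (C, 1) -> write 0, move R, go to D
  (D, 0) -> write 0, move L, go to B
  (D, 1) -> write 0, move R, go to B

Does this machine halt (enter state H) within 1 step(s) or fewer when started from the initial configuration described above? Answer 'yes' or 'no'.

Answer: no

Derivation:
Step 1: in state A at pos 0, read 0 -> (A,0)->write 0,move R,goto D. Now: state=D, head=1, tape[-1..2]=0000 (head:   ^)
After 1 step(s): state = D (not H) -> not halted within 1 -> no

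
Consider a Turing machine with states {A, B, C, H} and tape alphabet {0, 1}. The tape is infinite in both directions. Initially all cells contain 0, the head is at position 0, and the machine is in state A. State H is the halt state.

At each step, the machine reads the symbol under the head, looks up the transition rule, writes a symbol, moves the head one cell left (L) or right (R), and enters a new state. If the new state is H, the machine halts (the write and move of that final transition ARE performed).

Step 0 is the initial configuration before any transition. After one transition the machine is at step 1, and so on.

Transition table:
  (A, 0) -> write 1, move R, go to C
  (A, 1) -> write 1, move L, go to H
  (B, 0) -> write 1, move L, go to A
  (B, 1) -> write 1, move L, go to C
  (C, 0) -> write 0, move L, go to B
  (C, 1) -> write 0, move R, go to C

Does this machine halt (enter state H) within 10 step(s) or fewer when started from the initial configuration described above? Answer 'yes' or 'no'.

Step 1: in state A at pos 0, read 0 -> (A,0)->write 1,move R,goto C. Now: state=C, head=1, tape[-1..2]=0100 (head:   ^)
Step 2: in state C at pos 1, read 0 -> (C,0)->write 0,move L,goto B. Now: state=B, head=0, tape[-1..2]=0100 (head:  ^)
Step 3: in state B at pos 0, read 1 -> (B,1)->write 1,move L,goto C. Now: state=C, head=-1, tape[-2..2]=00100 (head:  ^)
Step 4: in state C at pos -1, read 0 -> (C,0)->write 0,move L,goto B. Now: state=B, head=-2, tape[-3..2]=000100 (head:  ^)
Step 5: in state B at pos -2, read 0 -> (B,0)->write 1,move L,goto A. Now: state=A, head=-3, tape[-4..2]=0010100 (head:  ^)
Step 6: in state A at pos -3, read 0 -> (A,0)->write 1,move R,goto C. Now: state=C, head=-2, tape[-4..2]=0110100 (head:   ^)
Step 7: in state C at pos -2, read 1 -> (C,1)->write 0,move R,goto C. Now: state=C, head=-1, tape[-4..2]=0100100 (head:    ^)
Step 8: in state C at pos -1, read 0 -> (C,0)->write 0,move L,goto B. Now: state=B, head=-2, tape[-4..2]=0100100 (head:   ^)
Step 9: in state B at pos -2, read 0 -> (B,0)->write 1,move L,goto A. Now: state=A, head=-3, tape[-4..2]=0110100 (head:  ^)
Step 10: in state A at pos -3, read 1 -> (A,1)->write 1,move L,goto H. Now: state=H, head=-4, tape[-5..2]=00110100 (head:  ^)
State H reached at step 10; 10 <= 10 -> yes

Answer: yes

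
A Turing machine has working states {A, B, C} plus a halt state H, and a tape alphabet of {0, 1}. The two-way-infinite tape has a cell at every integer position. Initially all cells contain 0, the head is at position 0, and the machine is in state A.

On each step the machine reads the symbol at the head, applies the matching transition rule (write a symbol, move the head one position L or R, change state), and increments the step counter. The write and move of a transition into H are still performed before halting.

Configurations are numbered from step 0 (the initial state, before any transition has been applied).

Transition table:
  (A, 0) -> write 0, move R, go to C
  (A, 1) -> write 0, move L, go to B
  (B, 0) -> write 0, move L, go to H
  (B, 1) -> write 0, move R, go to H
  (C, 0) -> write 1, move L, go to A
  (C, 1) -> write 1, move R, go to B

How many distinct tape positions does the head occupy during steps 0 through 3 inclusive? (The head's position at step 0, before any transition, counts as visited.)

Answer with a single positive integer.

Step 1: in state A at pos 0, read 0 -> (A,0)->write 0,move R,goto C. Now: state=C, head=1, tape[-1..2]=0000 (head:   ^)
Step 2: in state C at pos 1, read 0 -> (C,0)->write 1,move L,goto A. Now: state=A, head=0, tape[-1..2]=0010 (head:  ^)
Step 3: in state A at pos 0, read 0 -> (A,0)->write 0,move R,goto C. Now: state=C, head=1, tape[-1..2]=0010 (head:   ^)
Head positions at steps 0..3: starting at 0, distinct positions visited = {0, 1} -> 2 position(s)

Answer: 2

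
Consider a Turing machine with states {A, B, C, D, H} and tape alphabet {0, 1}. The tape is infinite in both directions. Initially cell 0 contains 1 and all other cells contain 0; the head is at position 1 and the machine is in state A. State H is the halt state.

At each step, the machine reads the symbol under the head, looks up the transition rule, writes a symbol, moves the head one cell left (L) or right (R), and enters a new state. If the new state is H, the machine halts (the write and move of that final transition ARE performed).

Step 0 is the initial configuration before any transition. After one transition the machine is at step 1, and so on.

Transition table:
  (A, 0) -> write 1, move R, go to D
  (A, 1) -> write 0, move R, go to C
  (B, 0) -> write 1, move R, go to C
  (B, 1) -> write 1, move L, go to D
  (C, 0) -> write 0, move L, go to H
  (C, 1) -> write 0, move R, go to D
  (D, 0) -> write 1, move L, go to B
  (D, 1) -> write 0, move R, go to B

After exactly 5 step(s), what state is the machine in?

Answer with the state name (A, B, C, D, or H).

Step 1: in state A at pos 1, read 0 -> (A,0)->write 1,move R,goto D. Now: state=D, head=2, tape[-1..3]=01100 (head:    ^)
Step 2: in state D at pos 2, read 0 -> (D,0)->write 1,move L,goto B. Now: state=B, head=1, tape[-1..3]=01110 (head:   ^)
Step 3: in state B at pos 1, read 1 -> (B,1)->write 1,move L,goto D. Now: state=D, head=0, tape[-1..3]=01110 (head:  ^)
Step 4: in state D at pos 0, read 1 -> (D,1)->write 0,move R,goto B. Now: state=B, head=1, tape[-1..3]=00110 (head:   ^)
Step 5: in state B at pos 1, read 1 -> (B,1)->write 1,move L,goto D. Now: state=D, head=0, tape[-1..3]=00110 (head:  ^)

Answer: D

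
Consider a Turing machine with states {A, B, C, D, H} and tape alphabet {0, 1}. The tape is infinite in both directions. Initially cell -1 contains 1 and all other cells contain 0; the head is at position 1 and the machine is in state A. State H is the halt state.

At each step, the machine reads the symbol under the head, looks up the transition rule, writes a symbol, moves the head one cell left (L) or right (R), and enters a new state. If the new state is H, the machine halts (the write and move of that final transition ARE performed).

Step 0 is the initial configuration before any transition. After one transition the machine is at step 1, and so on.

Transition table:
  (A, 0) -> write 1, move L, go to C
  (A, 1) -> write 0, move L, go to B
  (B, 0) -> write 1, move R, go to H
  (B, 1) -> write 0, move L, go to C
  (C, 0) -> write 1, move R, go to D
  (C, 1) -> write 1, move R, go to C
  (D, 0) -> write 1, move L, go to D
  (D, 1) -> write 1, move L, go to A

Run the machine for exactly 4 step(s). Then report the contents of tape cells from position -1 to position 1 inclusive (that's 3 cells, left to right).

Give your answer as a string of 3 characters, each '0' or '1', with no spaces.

Answer: 101

Derivation:
Step 1: in state A at pos 1, read 0 -> (A,0)->write 1,move L,goto C. Now: state=C, head=0, tape[-2..2]=01010 (head:   ^)
Step 2: in state C at pos 0, read 0 -> (C,0)->write 1,move R,goto D. Now: state=D, head=1, tape[-2..2]=01110 (head:    ^)
Step 3: in state D at pos 1, read 1 -> (D,1)->write 1,move L,goto A. Now: state=A, head=0, tape[-2..2]=01110 (head:   ^)
Step 4: in state A at pos 0, read 1 -> (A,1)->write 0,move L,goto B. Now: state=B, head=-1, tape[-2..2]=01010 (head:  ^)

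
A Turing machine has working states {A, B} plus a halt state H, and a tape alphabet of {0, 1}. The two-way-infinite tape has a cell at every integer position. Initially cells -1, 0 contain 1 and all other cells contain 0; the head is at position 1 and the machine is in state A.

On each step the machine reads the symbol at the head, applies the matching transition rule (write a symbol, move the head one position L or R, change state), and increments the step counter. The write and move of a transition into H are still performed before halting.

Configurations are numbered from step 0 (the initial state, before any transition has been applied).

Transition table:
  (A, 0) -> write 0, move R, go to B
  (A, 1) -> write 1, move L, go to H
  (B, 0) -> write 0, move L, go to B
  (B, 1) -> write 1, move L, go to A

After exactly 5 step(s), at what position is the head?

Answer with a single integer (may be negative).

Step 1: in state A at pos 1, read 0 -> (A,0)->write 0,move R,goto B. Now: state=B, head=2, tape[-2..3]=011000 (head:     ^)
Step 2: in state B at pos 2, read 0 -> (B,0)->write 0,move L,goto B. Now: state=B, head=1, tape[-2..3]=011000 (head:    ^)
Step 3: in state B at pos 1, read 0 -> (B,0)->write 0,move L,goto B. Now: state=B, head=0, tape[-2..3]=011000 (head:   ^)
Step 4: in state B at pos 0, read 1 -> (B,1)->write 1,move L,goto A. Now: state=A, head=-1, tape[-2..3]=011000 (head:  ^)
Step 5: in state A at pos -1, read 1 -> (A,1)->write 1,move L,goto H. Now: state=H, head=-2, tape[-3..3]=0011000 (head:  ^)

Answer: -2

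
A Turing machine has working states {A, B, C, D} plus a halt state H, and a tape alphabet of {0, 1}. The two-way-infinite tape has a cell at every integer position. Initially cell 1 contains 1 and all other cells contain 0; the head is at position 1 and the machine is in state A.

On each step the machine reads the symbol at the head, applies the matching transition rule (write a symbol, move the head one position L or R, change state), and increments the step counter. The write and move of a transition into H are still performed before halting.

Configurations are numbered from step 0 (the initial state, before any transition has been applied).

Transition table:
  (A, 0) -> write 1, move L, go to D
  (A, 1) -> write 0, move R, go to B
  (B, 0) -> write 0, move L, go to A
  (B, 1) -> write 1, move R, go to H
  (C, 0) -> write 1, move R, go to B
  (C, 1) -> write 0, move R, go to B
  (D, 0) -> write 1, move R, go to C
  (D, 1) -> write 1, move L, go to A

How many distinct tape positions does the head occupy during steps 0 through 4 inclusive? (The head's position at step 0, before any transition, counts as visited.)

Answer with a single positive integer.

Answer: 3

Derivation:
Step 1: in state A at pos 1, read 1 -> (A,1)->write 0,move R,goto B. Now: state=B, head=2, tape[0..3]=0000 (head:   ^)
Step 2: in state B at pos 2, read 0 -> (B,0)->write 0,move L,goto A. Now: state=A, head=1, tape[0..3]=0000 (head:  ^)
Step 3: in state A at pos 1, read 0 -> (A,0)->write 1,move L,goto D. Now: state=D, head=0, tape[-1..3]=00100 (head:  ^)
Step 4: in state D at pos 0, read 0 -> (D,0)->write 1,move R,goto C. Now: state=C, head=1, tape[-1..3]=01100 (head:   ^)
Head positions at steps 0..4: starting at 1, distinct positions visited = {0, 1, 2} -> 3 position(s)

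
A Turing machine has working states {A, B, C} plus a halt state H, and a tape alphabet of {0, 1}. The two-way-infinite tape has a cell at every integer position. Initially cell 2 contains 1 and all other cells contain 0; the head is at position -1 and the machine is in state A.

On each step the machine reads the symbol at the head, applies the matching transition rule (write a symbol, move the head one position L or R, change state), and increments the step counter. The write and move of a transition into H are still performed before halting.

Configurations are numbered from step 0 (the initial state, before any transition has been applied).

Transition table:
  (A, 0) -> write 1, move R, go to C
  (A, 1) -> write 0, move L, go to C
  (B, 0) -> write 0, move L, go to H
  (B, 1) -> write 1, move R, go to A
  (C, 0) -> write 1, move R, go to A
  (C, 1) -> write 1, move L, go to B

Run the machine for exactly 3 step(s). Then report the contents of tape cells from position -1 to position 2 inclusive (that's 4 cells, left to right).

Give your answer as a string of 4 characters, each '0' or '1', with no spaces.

Step 1: in state A at pos -1, read 0 -> (A,0)->write 1,move R,goto C. Now: state=C, head=0, tape[-2..3]=010010 (head:   ^)
Step 2: in state C at pos 0, read 0 -> (C,0)->write 1,move R,goto A. Now: state=A, head=1, tape[-2..3]=011010 (head:    ^)
Step 3: in state A at pos 1, read 0 -> (A,0)->write 1,move R,goto C. Now: state=C, head=2, tape[-2..3]=011110 (head:     ^)

Answer: 1111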